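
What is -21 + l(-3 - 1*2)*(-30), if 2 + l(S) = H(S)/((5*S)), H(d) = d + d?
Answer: 27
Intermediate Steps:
H(d) = 2*d
l(S) = -8/5 (l(S) = -2 + (2*S)/((5*S)) = -2 + (2*S)*(1/(5*S)) = -2 + 2/5 = -8/5)
-21 + l(-3 - 1*2)*(-30) = -21 - 8/5*(-30) = -21 + 48 = 27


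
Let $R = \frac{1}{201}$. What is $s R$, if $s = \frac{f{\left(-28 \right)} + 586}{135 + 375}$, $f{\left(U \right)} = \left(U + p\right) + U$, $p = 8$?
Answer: $\frac{269}{51255} \approx 0.0052483$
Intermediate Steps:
$f{\left(U \right)} = 8 + 2 U$ ($f{\left(U \right)} = \left(U + 8\right) + U = \left(8 + U\right) + U = 8 + 2 U$)
$s = \frac{269}{255}$ ($s = \frac{\left(8 + 2 \left(-28\right)\right) + 586}{135 + 375} = \frac{\left(8 - 56\right) + 586}{510} = \left(-48 + 586\right) \frac{1}{510} = 538 \cdot \frac{1}{510} = \frac{269}{255} \approx 1.0549$)
$R = \frac{1}{201} \approx 0.0049751$
$s R = \frac{269}{255} \cdot \frac{1}{201} = \frac{269}{51255}$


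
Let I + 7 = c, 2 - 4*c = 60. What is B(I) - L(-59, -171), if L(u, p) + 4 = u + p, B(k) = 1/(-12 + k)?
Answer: 15676/67 ≈ 233.97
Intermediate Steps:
c = -29/2 (c = 1/2 - 1/4*60 = 1/2 - 15 = -29/2 ≈ -14.500)
I = -43/2 (I = -7 - 29/2 = -43/2 ≈ -21.500)
L(u, p) = -4 + p + u (L(u, p) = -4 + (u + p) = -4 + (p + u) = -4 + p + u)
B(I) - L(-59, -171) = 1/(-12 - 43/2) - (-4 - 171 - 59) = 1/(-67/2) - 1*(-234) = -2/67 + 234 = 15676/67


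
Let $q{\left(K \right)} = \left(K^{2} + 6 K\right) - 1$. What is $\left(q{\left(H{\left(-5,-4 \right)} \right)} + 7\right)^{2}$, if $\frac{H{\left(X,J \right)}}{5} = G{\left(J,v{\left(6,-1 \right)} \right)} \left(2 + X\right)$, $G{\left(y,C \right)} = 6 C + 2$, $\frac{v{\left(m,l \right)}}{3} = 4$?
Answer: $1501717898916$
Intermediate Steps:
$v{\left(m,l \right)} = 12$ ($v{\left(m,l \right)} = 3 \cdot 4 = 12$)
$G{\left(y,C \right)} = 2 + 6 C$
$H{\left(X,J \right)} = 740 + 370 X$ ($H{\left(X,J \right)} = 5 \left(2 + 6 \cdot 12\right) \left(2 + X\right) = 5 \left(2 + 72\right) \left(2 + X\right) = 5 \cdot 74 \left(2 + X\right) = 5 \left(148 + 74 X\right) = 740 + 370 X$)
$q{\left(K \right)} = -1 + K^{2} + 6 K$
$\left(q{\left(H{\left(-5,-4 \right)} \right)} + 7\right)^{2} = \left(\left(-1 + \left(740 + 370 \left(-5\right)\right)^{2} + 6 \left(740 + 370 \left(-5\right)\right)\right) + 7\right)^{2} = \left(\left(-1 + \left(740 - 1850\right)^{2} + 6 \left(740 - 1850\right)\right) + 7\right)^{2} = \left(\left(-1 + \left(-1110\right)^{2} + 6 \left(-1110\right)\right) + 7\right)^{2} = \left(\left(-1 + 1232100 - 6660\right) + 7\right)^{2} = \left(1225439 + 7\right)^{2} = 1225446^{2} = 1501717898916$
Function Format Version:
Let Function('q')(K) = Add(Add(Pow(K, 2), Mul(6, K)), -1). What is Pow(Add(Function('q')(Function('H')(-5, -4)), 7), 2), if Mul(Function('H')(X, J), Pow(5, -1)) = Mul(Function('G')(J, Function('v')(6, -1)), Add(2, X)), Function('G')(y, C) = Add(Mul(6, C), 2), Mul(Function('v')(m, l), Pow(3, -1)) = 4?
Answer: 1501717898916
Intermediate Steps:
Function('v')(m, l) = 12 (Function('v')(m, l) = Mul(3, 4) = 12)
Function('G')(y, C) = Add(2, Mul(6, C))
Function('H')(X, J) = Add(740, Mul(370, X)) (Function('H')(X, J) = Mul(5, Mul(Add(2, Mul(6, 12)), Add(2, X))) = Mul(5, Mul(Add(2, 72), Add(2, X))) = Mul(5, Mul(74, Add(2, X))) = Mul(5, Add(148, Mul(74, X))) = Add(740, Mul(370, X)))
Function('q')(K) = Add(-1, Pow(K, 2), Mul(6, K))
Pow(Add(Function('q')(Function('H')(-5, -4)), 7), 2) = Pow(Add(Add(-1, Pow(Add(740, Mul(370, -5)), 2), Mul(6, Add(740, Mul(370, -5)))), 7), 2) = Pow(Add(Add(-1, Pow(Add(740, -1850), 2), Mul(6, Add(740, -1850))), 7), 2) = Pow(Add(Add(-1, Pow(-1110, 2), Mul(6, -1110)), 7), 2) = Pow(Add(Add(-1, 1232100, -6660), 7), 2) = Pow(Add(1225439, 7), 2) = Pow(1225446, 2) = 1501717898916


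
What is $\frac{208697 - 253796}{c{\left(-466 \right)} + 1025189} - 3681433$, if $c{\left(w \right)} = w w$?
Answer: $- \frac{1524536641828}{414115} \approx -3.6814 \cdot 10^{6}$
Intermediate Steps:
$c{\left(w \right)} = w^{2}$
$\frac{208697 - 253796}{c{\left(-466 \right)} + 1025189} - 3681433 = \frac{208697 - 253796}{\left(-466\right)^{2} + 1025189} - 3681433 = - \frac{45099}{217156 + 1025189} - 3681433 = - \frac{45099}{1242345} - 3681433 = \left(-45099\right) \frac{1}{1242345} - 3681433 = - \frac{15033}{414115} - 3681433 = - \frac{1524536641828}{414115}$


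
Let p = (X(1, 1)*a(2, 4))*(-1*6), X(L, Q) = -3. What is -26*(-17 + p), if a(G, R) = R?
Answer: -1430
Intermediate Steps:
p = 72 (p = (-3*4)*(-1*6) = -12*(-6) = 72)
-26*(-17 + p) = -26*(-17 + 72) = -26*55 = -1430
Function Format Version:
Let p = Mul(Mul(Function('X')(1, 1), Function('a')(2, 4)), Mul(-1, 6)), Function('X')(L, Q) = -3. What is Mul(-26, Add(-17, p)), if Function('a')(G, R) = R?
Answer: -1430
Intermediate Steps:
p = 72 (p = Mul(Mul(-3, 4), Mul(-1, 6)) = Mul(-12, -6) = 72)
Mul(-26, Add(-17, p)) = Mul(-26, Add(-17, 72)) = Mul(-26, 55) = -1430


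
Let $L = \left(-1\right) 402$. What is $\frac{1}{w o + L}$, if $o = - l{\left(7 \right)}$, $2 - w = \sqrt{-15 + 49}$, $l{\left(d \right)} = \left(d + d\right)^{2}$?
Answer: $\frac{397}{337854} + \frac{49 \sqrt{34}}{168927} \approx 0.0028664$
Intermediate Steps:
$L = -402$
$l{\left(d \right)} = 4 d^{2}$ ($l{\left(d \right)} = \left(2 d\right)^{2} = 4 d^{2}$)
$w = 2 - \sqrt{34}$ ($w = 2 - \sqrt{-15 + 49} = 2 - \sqrt{34} \approx -3.831$)
$o = -196$ ($o = - 4 \cdot 7^{2} = - 4 \cdot 49 = \left(-1\right) 196 = -196$)
$\frac{1}{w o + L} = \frac{1}{\left(2 - \sqrt{34}\right) \left(-196\right) - 402} = \frac{1}{\left(-392 + 196 \sqrt{34}\right) - 402} = \frac{1}{-794 + 196 \sqrt{34}}$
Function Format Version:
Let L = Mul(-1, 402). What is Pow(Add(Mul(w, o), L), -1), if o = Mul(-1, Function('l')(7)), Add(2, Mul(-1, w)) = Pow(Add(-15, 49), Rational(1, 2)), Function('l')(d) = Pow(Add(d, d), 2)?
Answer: Add(Rational(397, 337854), Mul(Rational(49, 168927), Pow(34, Rational(1, 2)))) ≈ 0.0028664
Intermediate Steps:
L = -402
Function('l')(d) = Mul(4, Pow(d, 2)) (Function('l')(d) = Pow(Mul(2, d), 2) = Mul(4, Pow(d, 2)))
w = Add(2, Mul(-1, Pow(34, Rational(1, 2)))) (w = Add(2, Mul(-1, Pow(Add(-15, 49), Rational(1, 2)))) = Add(2, Mul(-1, Pow(34, Rational(1, 2)))) ≈ -3.8310)
o = -196 (o = Mul(-1, Mul(4, Pow(7, 2))) = Mul(-1, Mul(4, 49)) = Mul(-1, 196) = -196)
Pow(Add(Mul(w, o), L), -1) = Pow(Add(Mul(Add(2, Mul(-1, Pow(34, Rational(1, 2)))), -196), -402), -1) = Pow(Add(Add(-392, Mul(196, Pow(34, Rational(1, 2)))), -402), -1) = Pow(Add(-794, Mul(196, Pow(34, Rational(1, 2)))), -1)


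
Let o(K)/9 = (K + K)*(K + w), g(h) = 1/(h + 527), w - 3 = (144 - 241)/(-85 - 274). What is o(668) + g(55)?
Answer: 1686412316807/208938 ≈ 8.0714e+6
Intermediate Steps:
w = 1174/359 (w = 3 + (144 - 241)/(-85 - 274) = 3 - 97/(-359) = 3 - 97*(-1/359) = 3 + 97/359 = 1174/359 ≈ 3.2702)
g(h) = 1/(527 + h)
o(K) = 18*K*(1174/359 + K) (o(K) = 9*((K + K)*(K + 1174/359)) = 9*((2*K)*(1174/359 + K)) = 9*(2*K*(1174/359 + K)) = 18*K*(1174/359 + K))
o(668) + g(55) = (18/359)*668*(1174 + 359*668) + 1/(527 + 55) = (18/359)*668*(1174 + 239812) + 1/582 = (18/359)*668*240986 + 1/582 = 2897615664/359 + 1/582 = 1686412316807/208938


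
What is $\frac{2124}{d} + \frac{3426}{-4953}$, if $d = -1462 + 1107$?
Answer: $- \frac{3912134}{586105} \approx -6.6748$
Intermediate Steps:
$d = -355$
$\frac{2124}{d} + \frac{3426}{-4953} = \frac{2124}{-355} + \frac{3426}{-4953} = 2124 \left(- \frac{1}{355}\right) + 3426 \left(- \frac{1}{4953}\right) = - \frac{2124}{355} - \frac{1142}{1651} = - \frac{3912134}{586105}$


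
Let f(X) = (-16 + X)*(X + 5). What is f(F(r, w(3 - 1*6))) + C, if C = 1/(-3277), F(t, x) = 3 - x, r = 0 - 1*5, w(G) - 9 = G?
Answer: -124527/3277 ≈ -38.000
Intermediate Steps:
w(G) = 9 + G
r = -5 (r = 0 - 5 = -5)
C = -1/3277 ≈ -0.00030516
f(X) = (-16 + X)*(5 + X)
f(F(r, w(3 - 1*6))) + C = (-80 + (3 - (9 + (3 - 1*6)))² - 11*(3 - (9 + (3 - 1*6)))) - 1/3277 = (-80 + (3 - (9 + (3 - 6)))² - 11*(3 - (9 + (3 - 6)))) - 1/3277 = (-80 + (3 - (9 - 3))² - 11*(3 - (9 - 3))) - 1/3277 = (-80 + (3 - 1*6)² - 11*(3 - 1*6)) - 1/3277 = (-80 + (3 - 6)² - 11*(3 - 6)) - 1/3277 = (-80 + (-3)² - 11*(-3)) - 1/3277 = (-80 + 9 + 33) - 1/3277 = -38 - 1/3277 = -124527/3277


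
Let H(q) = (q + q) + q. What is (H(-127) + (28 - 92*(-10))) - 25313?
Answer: -24746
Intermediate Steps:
H(q) = 3*q (H(q) = 2*q + q = 3*q)
(H(-127) + (28 - 92*(-10))) - 25313 = (3*(-127) + (28 - 92*(-10))) - 25313 = (-381 + (28 + 920)) - 25313 = (-381 + 948) - 25313 = 567 - 25313 = -24746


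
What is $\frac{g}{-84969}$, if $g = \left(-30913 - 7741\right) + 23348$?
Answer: $\frac{5102}{28323} \approx 0.18014$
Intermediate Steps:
$g = -15306$ ($g = -38654 + 23348 = -15306$)
$\frac{g}{-84969} = - \frac{15306}{-84969} = \left(-15306\right) \left(- \frac{1}{84969}\right) = \frac{5102}{28323}$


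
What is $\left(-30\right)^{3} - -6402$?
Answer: $-20598$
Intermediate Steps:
$\left(-30\right)^{3} - -6402 = -27000 + 6402 = -20598$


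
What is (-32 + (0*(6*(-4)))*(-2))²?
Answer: 1024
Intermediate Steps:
(-32 + (0*(6*(-4)))*(-2))² = (-32 + (0*(-24))*(-2))² = (-32 + 0*(-2))² = (-32 + 0)² = (-32)² = 1024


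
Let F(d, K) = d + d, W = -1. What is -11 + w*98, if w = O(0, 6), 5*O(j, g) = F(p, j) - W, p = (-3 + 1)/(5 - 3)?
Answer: -153/5 ≈ -30.600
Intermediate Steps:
p = -1 (p = -2/2 = -2*½ = -1)
F(d, K) = 2*d
O(j, g) = -⅕ (O(j, g) = (2*(-1) - 1*(-1))/5 = (-2 + 1)/5 = (⅕)*(-1) = -⅕)
w = -⅕ ≈ -0.20000
-11 + w*98 = -11 - ⅕*98 = -11 - 98/5 = -153/5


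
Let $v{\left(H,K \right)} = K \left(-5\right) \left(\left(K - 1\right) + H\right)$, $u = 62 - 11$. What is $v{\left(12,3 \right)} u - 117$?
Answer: $-10827$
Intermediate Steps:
$u = 51$ ($u = 62 - 11 = 51$)
$v{\left(H,K \right)} = - 5 K \left(-1 + H + K\right)$ ($v{\left(H,K \right)} = - 5 K \left(\left(-1 + K\right) + H\right) = - 5 K \left(-1 + H + K\right)$)
$v{\left(12,3 \right)} u - 117 = 5 \cdot 3 \left(1 - 12 - 3\right) 51 - 117 = 5 \cdot 3 \left(-14\right) 51 - 117 = \left(-210\right) 51 - 117 = -10710 - 117 = -10827$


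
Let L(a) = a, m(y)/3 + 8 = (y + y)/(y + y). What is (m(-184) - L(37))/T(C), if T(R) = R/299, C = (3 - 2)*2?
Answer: -8671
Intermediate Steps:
m(y) = -21 (m(y) = -24 + 3*((y + y)/(y + y)) = -24 + 3*((2*y)/((2*y))) = -24 + 3*((2*y)*(1/(2*y))) = -24 + 3*1 = -24 + 3 = -21)
C = 2 (C = 1*2 = 2)
T(R) = R/299 (T(R) = R*(1/299) = R/299)
(m(-184) - L(37))/T(C) = (-21 - 1*37)/(((1/299)*2)) = (-21 - 37)/(2/299) = -58*299/2 = -8671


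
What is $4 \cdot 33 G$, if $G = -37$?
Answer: $-4884$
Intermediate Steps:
$4 \cdot 33 G = 4 \cdot 33 \left(-37\right) = 132 \left(-37\right) = -4884$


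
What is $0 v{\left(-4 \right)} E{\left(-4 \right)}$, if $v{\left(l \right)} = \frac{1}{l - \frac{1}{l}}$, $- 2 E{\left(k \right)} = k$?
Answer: $0$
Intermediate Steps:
$E{\left(k \right)} = - \frac{k}{2}$
$0 v{\left(-4 \right)} E{\left(-4 \right)} = 0 \left(- \frac{4}{-1 + \left(-4\right)^{2}}\right) \left(\left(- \frac{1}{2}\right) \left(-4\right)\right) = 0 \left(- \frac{4}{-1 + 16}\right) 2 = 0 \left(- \frac{4}{15}\right) 2 = 0 \cdot 2 = 0$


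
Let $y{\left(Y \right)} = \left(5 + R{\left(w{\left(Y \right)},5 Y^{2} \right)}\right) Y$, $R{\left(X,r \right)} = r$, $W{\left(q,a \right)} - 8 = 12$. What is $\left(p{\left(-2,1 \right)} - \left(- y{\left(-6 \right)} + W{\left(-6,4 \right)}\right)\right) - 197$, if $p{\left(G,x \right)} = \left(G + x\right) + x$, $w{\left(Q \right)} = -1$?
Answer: $-1327$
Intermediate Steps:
$W{\left(q,a \right)} = 20$ ($W{\left(q,a \right)} = 8 + 12 = 20$)
$p{\left(G,x \right)} = G + 2 x$
$y{\left(Y \right)} = Y \left(5 + 5 Y^{2}\right)$ ($y{\left(Y \right)} = \left(5 + 5 Y^{2}\right) Y = Y \left(5 + 5 Y^{2}\right)$)
$\left(p{\left(-2,1 \right)} - \left(- y{\left(-6 \right)} + W{\left(-6,4 \right)}\right)\right) - 197 = \left(\left(-2 + 2 \cdot 1\right) + \left(5 \left(-6\right) \left(1 + \left(-6\right)^{2}\right) - 20\right)\right) - 197 = \left(\left(-2 + 2\right) + \left(5 \left(-6\right) \left(1 + 36\right) - 20\right)\right) - 197 = \left(0 + \left(5 \left(-6\right) 37 - 20\right)\right) - 197 = \left(0 - 1130\right) - 197 = -1130 - 197 = -1327$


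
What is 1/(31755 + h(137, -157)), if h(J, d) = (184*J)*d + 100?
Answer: -1/3925801 ≈ -2.5472e-7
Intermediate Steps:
h(J, d) = 100 + 184*J*d (h(J, d) = 184*J*d + 100 = 100 + 184*J*d)
1/(31755 + h(137, -157)) = 1/(31755 + (100 + 184*137*(-157))) = 1/(31755 + (100 - 3957656)) = 1/(31755 - 3957556) = 1/(-3925801) = -1/3925801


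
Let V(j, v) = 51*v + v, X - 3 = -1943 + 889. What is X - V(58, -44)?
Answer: 1237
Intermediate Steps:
X = -1051 (X = 3 + (-1943 + 889) = 3 - 1054 = -1051)
V(j, v) = 52*v
X - V(58, -44) = -1051 - 52*(-44) = -1051 - 1*(-2288) = -1051 + 2288 = 1237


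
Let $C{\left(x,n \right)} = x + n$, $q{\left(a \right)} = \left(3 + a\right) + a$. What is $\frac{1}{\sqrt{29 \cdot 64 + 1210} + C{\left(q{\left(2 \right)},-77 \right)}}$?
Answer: $- \frac{5}{131} - \frac{\sqrt{3066}}{1834} \approx -0.06836$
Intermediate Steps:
$q{\left(a \right)} = 3 + 2 a$
$C{\left(x,n \right)} = n + x$
$\frac{1}{\sqrt{29 \cdot 64 + 1210} + C{\left(q{\left(2 \right)},-77 \right)}} = \frac{1}{\sqrt{29 \cdot 64 + 1210} + \left(-77 + \left(3 + 2 \cdot 2\right)\right)} = \frac{1}{\sqrt{1856 + 1210} + \left(-77 + \left(3 + 4\right)\right)} = \frac{1}{\sqrt{3066} + \left(-77 + 7\right)} = \frac{1}{\sqrt{3066} - 70} = \frac{1}{-70 + \sqrt{3066}}$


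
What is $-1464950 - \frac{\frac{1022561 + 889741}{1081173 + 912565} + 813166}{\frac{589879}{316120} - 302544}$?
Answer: $- \frac{139668328355563161322950}{95340171752655469} \approx -1.4649 \cdot 10^{6}$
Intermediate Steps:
$-1464950 - \frac{\frac{1022561 + 889741}{1081173 + 912565} + 813166}{\frac{589879}{316120} - 302544} = -1464950 - \frac{\frac{1912302}{1993738} + 813166}{589879 \cdot \frac{1}{316120} - 302544} = -1464950 - \frac{1912302 \cdot \frac{1}{1993738} + 813166}{\frac{589879}{316120} - 302544} = -1464950 - \frac{\frac{956151}{996869} + 813166}{- \frac{95639619401}{316120}} = -1464950 - \frac{810620933405}{996869} \left(- \frac{316120}{95639619401}\right) = -1464950 - - \frac{256253489467988600}{95340171752655469} = -1464950 + \frac{256253489467988600}{95340171752655469} = - \frac{139668328355563161322950}{95340171752655469}$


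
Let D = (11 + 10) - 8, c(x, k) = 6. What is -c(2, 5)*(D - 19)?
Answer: 36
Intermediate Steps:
D = 13 (D = 21 - 8 = 13)
-c(2, 5)*(D - 19) = -6*(13 - 19) = -6*(-6) = -1*(-36) = 36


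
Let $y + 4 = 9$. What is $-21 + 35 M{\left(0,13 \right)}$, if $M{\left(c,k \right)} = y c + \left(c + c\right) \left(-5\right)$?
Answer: $-21$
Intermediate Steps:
$y = 5$ ($y = -4 + 9 = 5$)
$M{\left(c,k \right)} = - 5 c$ ($M{\left(c,k \right)} = 5 c + \left(c + c\right) \left(-5\right) = 5 c + 2 c \left(-5\right) = 5 c - 10 c = - 5 c$)
$-21 + 35 M{\left(0,13 \right)} = -21 + 35 \left(\left(-5\right) 0\right) = -21 + 35 \cdot 0 = -21 + 0 = -21$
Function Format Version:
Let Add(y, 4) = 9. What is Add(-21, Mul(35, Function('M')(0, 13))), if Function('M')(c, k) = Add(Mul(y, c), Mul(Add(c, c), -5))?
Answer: -21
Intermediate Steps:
y = 5 (y = Add(-4, 9) = 5)
Function('M')(c, k) = Mul(-5, c) (Function('M')(c, k) = Add(Mul(5, c), Mul(Add(c, c), -5)) = Add(Mul(5, c), Mul(Mul(2, c), -5)) = Add(Mul(5, c), Mul(-10, c)) = Mul(-5, c))
Add(-21, Mul(35, Function('M')(0, 13))) = Add(-21, Mul(35, Mul(-5, 0))) = Add(-21, Mul(35, 0)) = Add(-21, 0) = -21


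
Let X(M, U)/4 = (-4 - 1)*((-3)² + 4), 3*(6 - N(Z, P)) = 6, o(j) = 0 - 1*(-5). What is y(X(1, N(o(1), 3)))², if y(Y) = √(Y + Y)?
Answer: -520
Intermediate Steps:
o(j) = 5 (o(j) = 0 + 5 = 5)
N(Z, P) = 4 (N(Z, P) = 6 - ⅓*6 = 6 - 2 = 4)
X(M, U) = -260 (X(M, U) = 4*((-4 - 1)*((-3)² + 4)) = 4*(-5*(9 + 4)) = 4*(-5*13) = 4*(-65) = -260)
y(Y) = √2*√Y (y(Y) = √(2*Y) = √2*√Y)
y(X(1, N(o(1), 3)))² = (√2*√(-260))² = (√2*(2*I*√65))² = (2*I*√130)² = -520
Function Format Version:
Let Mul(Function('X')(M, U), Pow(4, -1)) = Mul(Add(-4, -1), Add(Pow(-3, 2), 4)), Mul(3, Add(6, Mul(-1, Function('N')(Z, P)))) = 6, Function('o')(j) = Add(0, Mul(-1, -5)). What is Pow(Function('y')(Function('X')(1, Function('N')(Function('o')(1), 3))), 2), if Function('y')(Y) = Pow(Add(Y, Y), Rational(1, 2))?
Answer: -520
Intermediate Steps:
Function('o')(j) = 5 (Function('o')(j) = Add(0, 5) = 5)
Function('N')(Z, P) = 4 (Function('N')(Z, P) = Add(6, Mul(Rational(-1, 3), 6)) = Add(6, -2) = 4)
Function('X')(M, U) = -260 (Function('X')(M, U) = Mul(4, Mul(Add(-4, -1), Add(Pow(-3, 2), 4))) = Mul(4, Mul(-5, Add(9, 4))) = Mul(4, Mul(-5, 13)) = Mul(4, -65) = -260)
Function('y')(Y) = Mul(Pow(2, Rational(1, 2)), Pow(Y, Rational(1, 2))) (Function('y')(Y) = Pow(Mul(2, Y), Rational(1, 2)) = Mul(Pow(2, Rational(1, 2)), Pow(Y, Rational(1, 2))))
Pow(Function('y')(Function('X')(1, Function('N')(Function('o')(1), 3))), 2) = Pow(Mul(Pow(2, Rational(1, 2)), Pow(-260, Rational(1, 2))), 2) = Pow(Mul(Pow(2, Rational(1, 2)), Mul(2, I, Pow(65, Rational(1, 2)))), 2) = Pow(Mul(2, I, Pow(130, Rational(1, 2))), 2) = -520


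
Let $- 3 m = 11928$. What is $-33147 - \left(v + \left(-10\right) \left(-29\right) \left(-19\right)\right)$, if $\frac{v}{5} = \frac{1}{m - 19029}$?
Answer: $- \frac{127157836}{4601} \approx -27637.0$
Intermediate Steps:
$m = -3976$ ($m = \left(- \frac{1}{3}\right) 11928 = -3976$)
$v = - \frac{1}{4601}$ ($v = \frac{5}{-3976 - 19029} = \frac{5}{-23005} = 5 \left(- \frac{1}{23005}\right) = - \frac{1}{4601} \approx -0.00021734$)
$-33147 - \left(v + \left(-10\right) \left(-29\right) \left(-19\right)\right) = -33147 - \left(- \frac{1}{4601} + \left(-10\right) \left(-29\right) \left(-19\right)\right) = -33147 - \left(- \frac{1}{4601} + 290 \left(-19\right)\right) = -33147 - \left(- \frac{1}{4601} - 5510\right) = -33147 - - \frac{25351511}{4601} = -33147 + \frac{25351511}{4601} = - \frac{127157836}{4601}$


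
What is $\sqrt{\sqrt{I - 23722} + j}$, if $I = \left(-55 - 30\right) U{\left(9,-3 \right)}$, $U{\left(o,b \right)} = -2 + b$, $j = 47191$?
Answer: $\sqrt{47191 + i \sqrt{23297}} \approx 217.24 + 0.3513 i$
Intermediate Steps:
$I = 425$ ($I = \left(-55 - 30\right) \left(-2 - 3\right) = \left(-85\right) \left(-5\right) = 425$)
$\sqrt{\sqrt{I - 23722} + j} = \sqrt{\sqrt{425 - 23722} + 47191} = \sqrt{\sqrt{-23297} + 47191} = \sqrt{i \sqrt{23297} + 47191} = \sqrt{47191 + i \sqrt{23297}}$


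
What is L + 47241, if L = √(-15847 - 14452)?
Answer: 47241 + I*√30299 ≈ 47241.0 + 174.07*I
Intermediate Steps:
L = I*√30299 (L = √(-30299) = I*√30299 ≈ 174.07*I)
L + 47241 = I*√30299 + 47241 = 47241 + I*√30299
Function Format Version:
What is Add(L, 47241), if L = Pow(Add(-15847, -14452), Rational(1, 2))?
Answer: Add(47241, Mul(I, Pow(30299, Rational(1, 2)))) ≈ Add(47241., Mul(174.07, I))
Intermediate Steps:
L = Mul(I, Pow(30299, Rational(1, 2))) (L = Pow(-30299, Rational(1, 2)) = Mul(I, Pow(30299, Rational(1, 2))) ≈ Mul(174.07, I))
Add(L, 47241) = Add(Mul(I, Pow(30299, Rational(1, 2))), 47241) = Add(47241, Mul(I, Pow(30299, Rational(1, 2))))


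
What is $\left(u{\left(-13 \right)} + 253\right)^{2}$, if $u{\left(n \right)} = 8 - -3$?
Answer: $69696$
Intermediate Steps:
$u{\left(n \right)} = 11$ ($u{\left(n \right)} = 8 + 3 = 11$)
$\left(u{\left(-13 \right)} + 253\right)^{2} = \left(11 + 253\right)^{2} = 264^{2} = 69696$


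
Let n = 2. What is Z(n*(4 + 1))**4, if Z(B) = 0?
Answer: 0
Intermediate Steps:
Z(n*(4 + 1))**4 = 0**4 = 0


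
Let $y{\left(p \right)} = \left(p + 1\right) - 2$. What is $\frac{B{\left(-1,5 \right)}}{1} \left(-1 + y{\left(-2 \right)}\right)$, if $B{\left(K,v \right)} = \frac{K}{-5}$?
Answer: $- \frac{4}{5} \approx -0.8$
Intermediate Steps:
$B{\left(K,v \right)} = - \frac{K}{5}$ ($B{\left(K,v \right)} = K \left(- \frac{1}{5}\right) = - \frac{K}{5}$)
$y{\left(p \right)} = -1 + p$ ($y{\left(p \right)} = \left(1 + p\right) - 2 = -1 + p$)
$\frac{B{\left(-1,5 \right)}}{1} \left(-1 + y{\left(-2 \right)}\right) = \frac{\left(- \frac{1}{5}\right) \left(-1\right)}{1} \left(-1 - 3\right) = \frac{1}{5} \cdot 1 \left(-1 - 3\right) = \frac{1}{5} \left(-4\right) = - \frac{4}{5}$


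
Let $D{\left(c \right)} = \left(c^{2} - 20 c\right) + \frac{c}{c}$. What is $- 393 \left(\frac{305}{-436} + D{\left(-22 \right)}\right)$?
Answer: $- \frac{158377035}{436} \approx -3.6325 \cdot 10^{5}$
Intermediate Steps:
$D{\left(c \right)} = 1 + c^{2} - 20 c$ ($D{\left(c \right)} = \left(c^{2} - 20 c\right) + 1 = 1 + c^{2} - 20 c$)
$- 393 \left(\frac{305}{-436} + D{\left(-22 \right)}\right) = - 393 \left(\frac{305}{-436} + \left(1 + \left(-22\right)^{2} - -440\right)\right) = - 393 \left(305 \left(- \frac{1}{436}\right) + \left(1 + 484 + 440\right)\right) = - 393 \left(- \frac{305}{436} + 925\right) = \left(-393\right) \frac{402995}{436} = - \frac{158377035}{436}$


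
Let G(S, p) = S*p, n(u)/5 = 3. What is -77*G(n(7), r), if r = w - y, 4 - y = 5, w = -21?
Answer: 23100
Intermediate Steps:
n(u) = 15 (n(u) = 5*3 = 15)
y = -1 (y = 4 - 1*5 = 4 - 5 = -1)
r = -20 (r = -21 - 1*(-1) = -21 + 1 = -20)
-77*G(n(7), r) = -1155*(-20) = -77*(-300) = 23100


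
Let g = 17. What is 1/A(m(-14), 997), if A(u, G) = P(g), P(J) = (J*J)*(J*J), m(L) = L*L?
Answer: 1/83521 ≈ 1.1973e-5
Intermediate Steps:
m(L) = L**2
P(J) = J**4 (P(J) = J**2*J**2 = J**4)
A(u, G) = 83521 (A(u, G) = 17**4 = 83521)
1/A(m(-14), 997) = 1/83521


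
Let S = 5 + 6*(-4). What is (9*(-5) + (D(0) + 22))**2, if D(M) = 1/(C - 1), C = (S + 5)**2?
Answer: 20106256/38025 ≈ 528.76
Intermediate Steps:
S = -19 (S = 5 - 24 = -19)
C = 196 (C = (-19 + 5)**2 = (-14)**2 = 196)
D(M) = 1/195 (D(M) = 1/(196 - 1) = 1/195)
(9*(-5) + (D(0) + 22))**2 = (9*(-5) + (1/195 + 22))**2 = (-45 + 4291/195)**2 = (-4484/195)**2 = 20106256/38025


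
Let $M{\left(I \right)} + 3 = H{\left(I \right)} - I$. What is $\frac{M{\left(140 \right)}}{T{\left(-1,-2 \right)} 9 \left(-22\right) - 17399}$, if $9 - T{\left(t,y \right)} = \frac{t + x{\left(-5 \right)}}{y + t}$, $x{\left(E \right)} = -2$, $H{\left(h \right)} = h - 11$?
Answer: $\frac{14}{18983} \approx 0.0007375$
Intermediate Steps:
$H{\left(h \right)} = -11 + h$
$T{\left(t,y \right)} = 9 - \frac{-2 + t}{t + y}$ ($T{\left(t,y \right)} = 9 - \frac{t - 2}{y + t} = 9 - \frac{-2 + t}{t + y}$)
$M{\left(I \right)} = -14$ ($M{\left(I \right)} = -3 + \left(\left(-11 + I\right) - I\right) = -3 - 11 = -14$)
$\frac{M{\left(140 \right)}}{T{\left(-1,-2 \right)} 9 \left(-22\right) - 17399} = - \frac{14}{\frac{2 + 8 \left(-1\right) + 9 \left(-2\right)}{-1 - 2} \cdot 9 \left(-22\right) - 17399} = - \frac{14}{\frac{2 - 8 - 18}{-3} \cdot 9 \left(-22\right) - 17399} = - \frac{14}{\left(- \frac{1}{3}\right) \left(-24\right) 9 \left(-22\right) - 17399} = - \frac{14}{8 \cdot 9 \left(-22\right) - 17399} = - \frac{14}{72 \left(-22\right) - 17399} = - \frac{14}{-1584 - 17399} = - \frac{14}{-18983} = \left(-14\right) \left(- \frac{1}{18983}\right) = \frac{14}{18983}$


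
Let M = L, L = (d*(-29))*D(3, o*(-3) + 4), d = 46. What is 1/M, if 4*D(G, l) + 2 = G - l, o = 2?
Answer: -2/2001 ≈ -0.00099950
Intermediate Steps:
D(G, l) = -½ - l/4 + G/4 (D(G, l) = -½ + (G - l)/4 = -½ + (-l/4 + G/4) = -½ - l/4 + G/4)
L = -2001/2 (L = (46*(-29))*(-½ - (2*(-3) + 4)/4 + (¼)*3) = -1334*(-½ - (-6 + 4)/4 + ¾) = -1334*(-½ - ¼*(-2) + ¾) = -1334*(-½ + ½ + ¾) = -1334*¾ = -2001/2 ≈ -1000.5)
M = -2001/2 ≈ -1000.5
1/M = 1/(-2001/2) = -2/2001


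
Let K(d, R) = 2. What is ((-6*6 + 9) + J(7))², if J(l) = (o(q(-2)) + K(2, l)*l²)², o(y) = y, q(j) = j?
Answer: 84437721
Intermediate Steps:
J(l) = (-2 + 2*l²)²
((-6*6 + 9) + J(7))² = ((-6*6 + 9) + 4*(-1 + 7²)²)² = ((-36 + 9) + 4*(-1 + 49)²)² = (-27 + 4*48²)² = (-27 + 4*2304)² = (-27 + 9216)² = 9189² = 84437721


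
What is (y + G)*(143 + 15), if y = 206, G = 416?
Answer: 98276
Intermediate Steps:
(y + G)*(143 + 15) = (206 + 416)*(143 + 15) = 622*158 = 98276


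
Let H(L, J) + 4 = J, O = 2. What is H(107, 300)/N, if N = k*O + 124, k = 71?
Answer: 148/133 ≈ 1.1128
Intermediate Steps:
H(L, J) = -4 + J
N = 266 (N = 71*2 + 124 = 142 + 124 = 266)
H(107, 300)/N = (-4 + 300)/266 = 296*(1/266) = 148/133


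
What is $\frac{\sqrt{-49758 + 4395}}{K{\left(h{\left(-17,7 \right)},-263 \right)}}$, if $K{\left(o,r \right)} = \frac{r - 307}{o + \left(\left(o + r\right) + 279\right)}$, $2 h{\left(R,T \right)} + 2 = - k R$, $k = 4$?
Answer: $- \frac{41 i \sqrt{45363}}{285} \approx - 30.64 i$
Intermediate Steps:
$h{\left(R,T \right)} = -1 - 2 R$ ($h{\left(R,T \right)} = -1 + \frac{\left(-1\right) 4 R}{2} = -1 + \frac{\left(-4\right) R}{2} = -1 - 2 R$)
$K{\left(o,r \right)} = \frac{-307 + r}{279 + r + 2 o}$ ($K{\left(o,r \right)} = \frac{-307 + r}{o + \left(279 + o + r\right)} = \frac{-307 + r}{279 + r + 2 o}$)
$\frac{\sqrt{-49758 + 4395}}{K{\left(h{\left(-17,7 \right)},-263 \right)}} = \frac{\sqrt{-49758 + 4395}}{\frac{1}{279 - 263 + 2 \left(-1 - -34\right)} \left(-307 - 263\right)} = \frac{\sqrt{-45363}}{\frac{1}{279 - 263 + 2 \left(-1 + 34\right)} \left(-570\right)} = \frac{i \sqrt{45363}}{\frac{1}{279 - 263 + 2 \cdot 33} \left(-570\right)} = \frac{i \sqrt{45363}}{\frac{1}{279 - 263 + 66} \left(-570\right)} = \frac{i \sqrt{45363}}{\frac{1}{82} \left(-570\right)} = \frac{i \sqrt{45363}}{- \frac{285}{41}} = i \sqrt{45363} \left(- \frac{41}{285}\right) = - \frac{41 i \sqrt{45363}}{285}$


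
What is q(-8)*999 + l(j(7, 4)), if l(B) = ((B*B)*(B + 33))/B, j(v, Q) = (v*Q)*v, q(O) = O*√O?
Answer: 44884 - 15984*I*√2 ≈ 44884.0 - 22605.0*I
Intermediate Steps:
q(O) = O^(3/2)
j(v, Q) = Q*v² (j(v, Q) = (Q*v)*v = Q*v²)
l(B) = B*(33 + B) (l(B) = (B²*(33 + B))/B = B*(33 + B))
q(-8)*999 + l(j(7, 4)) = (-8)^(3/2)*999 + (4*7²)*(33 + 4*7²) = -16*I*√2*999 + (4*49)*(33 + 4*49) = -15984*I*√2 + 196*(33 + 196) = -15984*I*√2 + 196*229 = -15984*I*√2 + 44884 = 44884 - 15984*I*√2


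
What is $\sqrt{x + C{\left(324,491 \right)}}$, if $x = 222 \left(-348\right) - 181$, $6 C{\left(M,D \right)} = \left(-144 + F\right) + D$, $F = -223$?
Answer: $\frac{i \sqrt{696747}}{3} \approx 278.24 i$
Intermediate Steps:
$C{\left(M,D \right)} = - \frac{367}{6} + \frac{D}{6}$ ($C{\left(M,D \right)} = \frac{\left(-144 - 223\right) + D}{6} = \frac{-367 + D}{6} = - \frac{367}{6} + \frac{D}{6}$)
$x = -77437$ ($x = -77256 - 181 = -77437$)
$\sqrt{x + C{\left(324,491 \right)}} = \sqrt{-77437 + \left(- \frac{367}{6} + \frac{1}{6} \cdot 491\right)} = \sqrt{-77437 + \left(- \frac{367}{6} + \frac{491}{6}\right)} = \sqrt{-77437 + \frac{62}{3}} = \sqrt{- \frac{232249}{3}} = \frac{i \sqrt{696747}}{3}$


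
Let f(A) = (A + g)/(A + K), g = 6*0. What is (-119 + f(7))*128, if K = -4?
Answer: -44800/3 ≈ -14933.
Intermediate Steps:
g = 0
f(A) = A/(-4 + A) (f(A) = (A + 0)/(A - 4) = A/(-4 + A))
(-119 + f(7))*128 = (-119 + 7/(-4 + 7))*128 = (-119 + 7/3)*128 = -350/3*128 = -44800/3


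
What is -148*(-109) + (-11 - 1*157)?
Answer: 15964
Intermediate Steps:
-148*(-109) + (-11 - 1*157) = 16132 + (-11 - 157) = 16132 - 168 = 15964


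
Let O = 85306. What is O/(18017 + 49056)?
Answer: 85306/67073 ≈ 1.2718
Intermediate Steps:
O/(18017 + 49056) = 85306/(18017 + 49056) = 85306/67073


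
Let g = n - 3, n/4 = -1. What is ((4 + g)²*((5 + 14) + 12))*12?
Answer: 3348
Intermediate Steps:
n = -4 (n = 4*(-1) = -4)
g = -7 (g = -4 - 3 = -7)
((4 + g)²*((5 + 14) + 12))*12 = ((4 - 7)²*((5 + 14) + 12))*12 = ((-3)²*(19 + 12))*12 = (9*31)*12 = 279*12 = 3348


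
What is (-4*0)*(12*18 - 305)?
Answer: 0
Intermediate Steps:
(-4*0)*(12*18 - 305) = 0*(216 - 305) = 0*(-89) = 0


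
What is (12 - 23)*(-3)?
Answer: 33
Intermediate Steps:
(12 - 23)*(-3) = -11*(-3) = 33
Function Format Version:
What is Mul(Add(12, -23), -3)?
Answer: 33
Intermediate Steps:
Mul(Add(12, -23), -3) = Mul(-11, -3) = 33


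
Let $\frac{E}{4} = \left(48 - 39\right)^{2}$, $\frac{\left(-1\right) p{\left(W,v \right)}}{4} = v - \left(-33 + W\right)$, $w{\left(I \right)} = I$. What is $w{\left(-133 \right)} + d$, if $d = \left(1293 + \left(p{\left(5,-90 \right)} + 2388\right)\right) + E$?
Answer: $4120$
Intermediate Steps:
$p{\left(W,v \right)} = -132 - 4 v + 4 W$ ($p{\left(W,v \right)} = - 4 \left(v - \left(-33 + W\right)\right) = - 4 \left(33 + v - W\right) = -132 - 4 v + 4 W$)
$E = 324$ ($E = 4 \left(48 - 39\right)^{2} = 4 \cdot 9^{2} = 4 \cdot 81 = 324$)
$d = 4253$ ($d = \left(1293 + \left(\left(-132 - -360 + 4 \cdot 5\right) + 2388\right)\right) + 324 = \left(1293 + \left(\left(-132 + 360 + 20\right) + 2388\right)\right) + 324 = \left(1293 + \left(248 + 2388\right)\right) + 324 = \left(1293 + 2636\right) + 324 = 3929 + 324 = 4253$)
$w{\left(-133 \right)} + d = -133 + 4253 = 4120$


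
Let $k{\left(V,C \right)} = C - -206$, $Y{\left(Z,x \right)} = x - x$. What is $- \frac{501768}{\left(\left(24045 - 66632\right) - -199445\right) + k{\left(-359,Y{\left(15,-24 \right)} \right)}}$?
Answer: $- \frac{62721}{19633} \approx -3.1947$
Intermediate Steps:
$Y{\left(Z,x \right)} = 0$
$k{\left(V,C \right)} = 206 + C$ ($k{\left(V,C \right)} = C + 206 = 206 + C$)
$- \frac{501768}{\left(\left(24045 - 66632\right) - -199445\right) + k{\left(-359,Y{\left(15,-24 \right)} \right)}} = - \frac{501768}{\left(\left(24045 - 66632\right) - -199445\right) + \left(206 + 0\right)} = - \frac{501768}{\left(-42587 + 199445\right) + 206} = - \frac{501768}{156858 + 206} = - \frac{501768}{157064} = \left(-501768\right) \frac{1}{157064} = - \frac{62721}{19633}$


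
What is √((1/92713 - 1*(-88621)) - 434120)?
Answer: 3*I*√329978431299602/92713 ≈ 587.79*I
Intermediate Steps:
√((1/92713 - 1*(-88621)) - 434120) = √((1/92713 + 88621) - 434120) = √(8216318774/92713 - 434120) = √(-32032248786/92713) = 3*I*√329978431299602/92713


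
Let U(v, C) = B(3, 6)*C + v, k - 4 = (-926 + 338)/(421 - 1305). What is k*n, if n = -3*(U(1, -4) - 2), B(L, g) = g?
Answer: 77325/221 ≈ 349.89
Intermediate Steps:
k = 1031/221 (k = 4 + (-926 + 338)/(421 - 1305) = 4 - 588/(-884) = 4 - 588*(-1/884) = 4 + 147/221 = 1031/221 ≈ 4.6652)
U(v, C) = v + 6*C (U(v, C) = 6*C + v = v + 6*C)
n = 75 (n = -3*((1 + 6*(-4)) - 2) = -3*((1 - 24) - 2) = -3*(-23 - 2) = -3*(-25) = 75)
k*n = (1031/221)*75 = 77325/221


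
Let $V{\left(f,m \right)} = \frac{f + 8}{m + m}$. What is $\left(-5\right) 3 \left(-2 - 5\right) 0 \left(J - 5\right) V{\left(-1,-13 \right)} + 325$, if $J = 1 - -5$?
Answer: $325$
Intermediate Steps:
$J = 6$ ($J = 1 + 5 = 6$)
$V{\left(f,m \right)} = \frac{8 + f}{2 m}$
$\left(-5\right) 3 \left(-2 - 5\right) 0 \left(J - 5\right) V{\left(-1,-13 \right)} + 325 = \left(-5\right) 3 \left(-2 - 5\right) 0 \left(6 - 5\right) \frac{8 - 1}{2 \left(-13\right)} + 325 = - 15 \left(\left(-7\right) 0\right) 1 \cdot \frac{1}{2} \left(- \frac{1}{13}\right) 7 + 325 = \left(-15\right) 0 \cdot 1 \left(- \frac{7}{26}\right) + 325 = 0 \cdot 1 \left(- \frac{7}{26}\right) + 325 = 0 \left(- \frac{7}{26}\right) + 325 = 0 + 325 = 325$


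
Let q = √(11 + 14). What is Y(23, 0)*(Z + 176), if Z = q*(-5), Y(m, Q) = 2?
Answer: 302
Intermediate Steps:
q = 5 (q = √25 = 5)
Z = -25 (Z = 5*(-5) = -25)
Y(23, 0)*(Z + 176) = 2*(-25 + 176) = 2*151 = 302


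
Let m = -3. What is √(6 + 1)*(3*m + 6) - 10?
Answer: -10 - 3*√7 ≈ -17.937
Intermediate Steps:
√(6 + 1)*(3*m + 6) - 10 = √(6 + 1)*(3*(-3) + 6) - 10 = √7*(-9 + 6) - 10 = √7*(-3) - 10 = -3*√7 - 10 = -10 - 3*√7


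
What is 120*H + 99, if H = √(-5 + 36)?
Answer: 99 + 120*√31 ≈ 767.13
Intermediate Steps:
H = √31 ≈ 5.5678
120*H + 99 = 120*√31 + 99 = 99 + 120*√31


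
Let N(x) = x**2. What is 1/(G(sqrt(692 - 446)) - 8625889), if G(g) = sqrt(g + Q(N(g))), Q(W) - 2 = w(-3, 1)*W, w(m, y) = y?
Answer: -641817560869994249897/5536247038296861151911845083 - 74405961040073*sqrt(248 + sqrt(246))/5536247038296861151911845083 - 8625889*sqrt(246)/5536247038296861151911845083 - sqrt(246)*sqrt(248 + sqrt(246))/5536247038296861151911845083 ≈ -1.1593e-7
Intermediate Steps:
Q(W) = 2 + W (Q(W) = 2 + 1*W = 2 + W)
G(g) = sqrt(2 + g + g**2) (G(g) = sqrt(g + (2 + g**2)) = sqrt(2 + g + g**2))
1/(G(sqrt(692 - 446)) - 8625889) = 1/(sqrt(2 + sqrt(692 - 446) + (sqrt(692 - 446))**2) - 8625889) = 1/(sqrt(2 + sqrt(246) + (sqrt(246))**2) - 8625889) = 1/(sqrt(2 + sqrt(246) + 246) - 8625889) = 1/(sqrt(248 + sqrt(246)) - 8625889) = 1/(-8625889 + sqrt(248 + sqrt(246)))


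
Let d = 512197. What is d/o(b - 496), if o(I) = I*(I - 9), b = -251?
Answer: 73171/80676 ≈ 0.90697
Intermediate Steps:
o(I) = I*(-9 + I)
d/o(b - 496) = 512197/(((-251 - 496)*(-9 + (-251 - 496)))) = 512197/((-747*(-9 - 747))) = 512197/((-747*(-756))) = 512197/564732 = 512197*(1/564732) = 73171/80676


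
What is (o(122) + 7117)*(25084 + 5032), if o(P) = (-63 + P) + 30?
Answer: 217015896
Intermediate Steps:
o(P) = -33 + P
(o(122) + 7117)*(25084 + 5032) = ((-33 + 122) + 7117)*(25084 + 5032) = (89 + 7117)*30116 = 7206*30116 = 217015896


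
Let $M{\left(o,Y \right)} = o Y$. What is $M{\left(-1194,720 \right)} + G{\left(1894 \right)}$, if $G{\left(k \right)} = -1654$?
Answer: $-861334$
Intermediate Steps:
$M{\left(o,Y \right)} = Y o$
$M{\left(-1194,720 \right)} + G{\left(1894 \right)} = 720 \left(-1194\right) - 1654 = -859680 - 1654 = -861334$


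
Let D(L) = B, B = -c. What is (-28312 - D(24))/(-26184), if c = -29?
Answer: 9447/8728 ≈ 1.0824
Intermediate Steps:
B = 29 (B = -1*(-29) = 29)
D(L) = 29
(-28312 - D(24))/(-26184) = (-28312 - 1*29)/(-26184) = (-28312 - 29)*(-1/26184) = -28341*(-1/26184) = 9447/8728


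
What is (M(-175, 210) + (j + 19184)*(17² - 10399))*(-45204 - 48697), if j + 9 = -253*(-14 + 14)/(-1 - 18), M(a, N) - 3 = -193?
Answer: 18203595275440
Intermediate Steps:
M(a, N) = -190 (M(a, N) = 3 - 193 = -190)
j = -9 (j = -9 - 253*(-14 + 14)/(-1 - 18) = -9 - 0/(-19) = -9 - 0*(-1)/19 = -9 - 253*0 = -9 + 0 = -9)
(M(-175, 210) + (j + 19184)*(17² - 10399))*(-45204 - 48697) = (-190 + (-9 + 19184)*(17² - 10399))*(-45204 - 48697) = (-190 + 19175*(289 - 10399))*(-93901) = (-190 + 19175*(-10110))*(-93901) = (-190 - 193859250)*(-93901) = -193859440*(-93901) = 18203595275440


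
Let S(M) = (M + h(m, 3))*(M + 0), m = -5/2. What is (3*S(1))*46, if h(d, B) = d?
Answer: -207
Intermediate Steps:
m = -5/2 (m = -5*1/2 = -5/2 ≈ -2.5000)
S(M) = M*(-5/2 + M) (S(M) = (M - 5/2)*(M + 0) = (-5/2 + M)*M = M*(-5/2 + M))
(3*S(1))*46 = (3*((1/2)*1*(-5 + 2*1)))*46 = (3*((1/2)*1*(-5 + 2)))*46 = (3*((1/2)*1*(-3)))*46 = (3*(-3/2))*46 = -9/2*46 = -207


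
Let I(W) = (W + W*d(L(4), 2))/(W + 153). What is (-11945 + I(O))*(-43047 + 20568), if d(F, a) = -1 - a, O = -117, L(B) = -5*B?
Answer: 536731083/2 ≈ 2.6837e+8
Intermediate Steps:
I(W) = -2*W/(153 + W) (I(W) = (W + W*(-1 - 1*2))/(W + 153) = (W + W*(-1 - 2))/(153 + W) = (W + W*(-3))/(153 + W) = (W - 3*W)/(153 + W) = (-2*W)/(153 + W) = -2*W/(153 + W))
(-11945 + I(O))*(-43047 + 20568) = (-11945 - 2*(-117)/(153 - 117))*(-43047 + 20568) = (-11945 - 2*(-117)/36)*(-22479) = (-11945 - 2*(-117)*1/36)*(-22479) = (-11945 + 13/2)*(-22479) = -23877/2*(-22479) = 536731083/2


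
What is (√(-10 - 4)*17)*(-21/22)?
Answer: -357*I*√14/22 ≈ -60.717*I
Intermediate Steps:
(√(-10 - 4)*17)*(-21/22) = (√(-14)*17)*(-21*1/22) = ((I*√14)*17)*(-21/22) = (17*I*√14)*(-21/22) = -357*I*√14/22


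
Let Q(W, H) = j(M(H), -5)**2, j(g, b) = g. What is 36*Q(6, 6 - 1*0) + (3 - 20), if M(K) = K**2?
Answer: 46639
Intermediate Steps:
Q(W, H) = H**4 (Q(W, H) = (H**2)**2 = H**4)
36*Q(6, 6 - 1*0) + (3 - 20) = 36*(6 - 1*0)**4 + (3 - 20) = 36*(6 + 0)**4 - 17 = 36*6**4 - 17 = 36*1296 - 17 = 46656 - 17 = 46639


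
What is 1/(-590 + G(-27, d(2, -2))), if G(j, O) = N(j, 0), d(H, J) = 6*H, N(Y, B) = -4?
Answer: -1/594 ≈ -0.0016835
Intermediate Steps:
G(j, O) = -4
1/(-590 + G(-27, d(2, -2))) = 1/(-590 - 4) = 1/(-594) = -1/594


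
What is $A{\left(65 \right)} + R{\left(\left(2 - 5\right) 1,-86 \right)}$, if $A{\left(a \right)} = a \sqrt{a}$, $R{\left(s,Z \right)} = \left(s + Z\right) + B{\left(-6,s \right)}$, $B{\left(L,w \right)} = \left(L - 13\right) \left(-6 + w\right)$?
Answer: $82 + 65 \sqrt{65} \approx 606.05$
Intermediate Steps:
$B{\left(L,w \right)} = \left(-13 + L\right) \left(-6 + w\right)$
$R{\left(s,Z \right)} = 114 + Z - 18 s$ ($R{\left(s,Z \right)} = \left(s + Z\right) - \left(-114 + 19 s\right) = \left(Z + s\right) + \left(78 - 13 s + 36 - 6 s\right) = \left(Z + s\right) - \left(-114 + 19 s\right) = 114 + Z - 18 s$)
$A{\left(a \right)} = a^{\frac{3}{2}}$
$A{\left(65 \right)} + R{\left(\left(2 - 5\right) 1,-86 \right)} = 65^{\frac{3}{2}} - \left(-28 + 18 \left(2 - 5\right) 1\right) = 65 \sqrt{65} - \left(-28 + 18 \left(-3\right) 1\right) = 65 \sqrt{65} - -82 = 65 \sqrt{65} + \left(114 - 86 + 54\right) = 65 \sqrt{65} + 82 = 82 + 65 \sqrt{65}$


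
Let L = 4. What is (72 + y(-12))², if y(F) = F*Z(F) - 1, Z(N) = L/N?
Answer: 5625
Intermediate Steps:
Z(N) = 4/N
y(F) = 3 (y(F) = F*(4/F) - 1 = 4 - 1 = 3)
(72 + y(-12))² = (72 + 3)² = 75² = 5625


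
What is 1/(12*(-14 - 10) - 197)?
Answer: -1/485 ≈ -0.0020619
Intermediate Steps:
1/(12*(-14 - 10) - 197) = 1/(12*(-24) - 197) = 1/(-288 - 197) = 1/(-485) = -1/485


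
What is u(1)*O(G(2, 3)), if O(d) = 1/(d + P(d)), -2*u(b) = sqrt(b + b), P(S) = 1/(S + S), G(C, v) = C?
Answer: -2*sqrt(2)/9 ≈ -0.31427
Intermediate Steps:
P(S) = 1/(2*S)
u(b) = -sqrt(2)*sqrt(b)/2 (u(b) = -sqrt(b + b)/2 = -sqrt(2)*sqrt(b)/2)
O(d) = 1/(d + 1/(2*d))
u(1)*O(G(2, 3)) = (-sqrt(2)*sqrt(1)/2)*(2*2/(1 + 2*2**2)) = (-1/2*sqrt(2)*1)*(2*2/(1 + 2*4)) = (-sqrt(2)/2)*(2*2/(1 + 8)) = (-sqrt(2)/2)*(2*2/9) = (-sqrt(2)/2)*(2*2*(1/9)) = -sqrt(2)/2*(4/9) = -2*sqrt(2)/9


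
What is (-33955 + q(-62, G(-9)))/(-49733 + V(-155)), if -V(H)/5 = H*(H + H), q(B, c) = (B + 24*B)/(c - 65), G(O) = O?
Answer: 418520/3576457 ≈ 0.11702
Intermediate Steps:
q(B, c) = 25*B/(-65 + c) (q(B, c) = (25*B)/(-65 + c) = 25*B/(-65 + c))
V(H) = -10*H² (V(H) = -5*H*(H + H) = -5*H*2*H = -10*H²)
(-33955 + q(-62, G(-9)))/(-49733 + V(-155)) = (-33955 + 25*(-62)/(-65 - 9))/(-49733 - 10*(-155)²) = (-33955 + 25*(-62)/(-74))/(-49733 - 10*24025) = (-33955 + 25*(-62)*(-1/74))/(-49733 - 240250) = (-33955 + 775/37)/(-289983) = -1255560/37*(-1/289983) = 418520/3576457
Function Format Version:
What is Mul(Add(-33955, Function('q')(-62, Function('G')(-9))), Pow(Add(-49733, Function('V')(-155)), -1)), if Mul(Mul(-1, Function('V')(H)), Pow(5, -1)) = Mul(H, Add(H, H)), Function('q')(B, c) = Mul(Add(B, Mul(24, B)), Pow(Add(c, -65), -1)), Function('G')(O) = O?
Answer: Rational(418520, 3576457) ≈ 0.11702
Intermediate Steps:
Function('q')(B, c) = Mul(25, B, Pow(Add(-65, c), -1)) (Function('q')(B, c) = Mul(Mul(25, B), Pow(Add(-65, c), -1)) = Mul(25, B, Pow(Add(-65, c), -1)))
Function('V')(H) = Mul(-10, Pow(H, 2)) (Function('V')(H) = Mul(-5, Mul(H, Add(H, H))) = Mul(-5, Mul(H, Mul(2, H))) = Mul(-5, Mul(2, Pow(H, 2))) = Mul(-10, Pow(H, 2)))
Mul(Add(-33955, Function('q')(-62, Function('G')(-9))), Pow(Add(-49733, Function('V')(-155)), -1)) = Mul(Add(-33955, Mul(25, -62, Pow(Add(-65, -9), -1))), Pow(Add(-49733, Mul(-10, Pow(-155, 2))), -1)) = Mul(Add(-33955, Mul(25, -62, Pow(-74, -1))), Pow(Add(-49733, Mul(-10, 24025)), -1)) = Mul(Add(-33955, Mul(25, -62, Rational(-1, 74))), Pow(Add(-49733, -240250), -1)) = Mul(Add(-33955, Rational(775, 37)), Pow(-289983, -1)) = Mul(Rational(-1255560, 37), Rational(-1, 289983)) = Rational(418520, 3576457)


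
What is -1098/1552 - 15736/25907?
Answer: -3776297/2871976 ≈ -1.3149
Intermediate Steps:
-1098/1552 - 15736/25907 = -1098*1/1552 - 15736*1/25907 = -549/776 - 2248/3701 = -3776297/2871976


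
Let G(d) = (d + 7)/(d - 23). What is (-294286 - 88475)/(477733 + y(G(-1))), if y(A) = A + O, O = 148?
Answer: -1531044/1911523 ≈ -0.80095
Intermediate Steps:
G(d) = (7 + d)/(-23 + d)
y(A) = 148 + A (y(A) = A + 148 = 148 + A)
(-294286 - 88475)/(477733 + y(G(-1))) = (-294286 - 88475)/(477733 + (148 + (7 - 1)/(-23 - 1))) = -382761/(477733 + (148 + 6/(-24))) = -382761/(477733 + (148 - 1/24*6)) = -382761/(477733 + (148 - ¼)) = -382761/(477733 + 591/4) = -382761/1911523/4 = -382761*4/1911523 = -1531044/1911523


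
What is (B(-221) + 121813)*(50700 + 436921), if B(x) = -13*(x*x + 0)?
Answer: -250208087520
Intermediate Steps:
B(x) = -13*x**2 (B(x) = -13*(x**2 + 0) = -13*x**2)
(B(-221) + 121813)*(50700 + 436921) = (-13*(-221)**2 + 121813)*(50700 + 436921) = (-13*48841 + 121813)*487621 = (-634933 + 121813)*487621 = -513120*487621 = -250208087520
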